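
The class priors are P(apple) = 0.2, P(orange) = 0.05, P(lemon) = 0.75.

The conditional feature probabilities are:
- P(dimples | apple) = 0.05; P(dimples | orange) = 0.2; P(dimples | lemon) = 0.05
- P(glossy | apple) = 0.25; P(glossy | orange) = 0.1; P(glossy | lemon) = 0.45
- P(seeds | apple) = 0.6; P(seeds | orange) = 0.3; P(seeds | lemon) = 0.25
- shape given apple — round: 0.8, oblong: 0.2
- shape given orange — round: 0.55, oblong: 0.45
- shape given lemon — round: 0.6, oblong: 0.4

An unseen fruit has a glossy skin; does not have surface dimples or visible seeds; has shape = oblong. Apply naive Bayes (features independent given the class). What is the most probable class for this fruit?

apple: 0.2 × (1−0.05) × 0.25 × (1−0.6) × 0.2 = 0.0038
orange: 0.05 × (1−0.2) × 0.1 × (1−0.3) × 0.45 = 0.00126
lemon: 0.75 × (1−0.05) × 0.45 × (1−0.25) × 0.4 = 0.0961875
Highest score → lemon.

lemon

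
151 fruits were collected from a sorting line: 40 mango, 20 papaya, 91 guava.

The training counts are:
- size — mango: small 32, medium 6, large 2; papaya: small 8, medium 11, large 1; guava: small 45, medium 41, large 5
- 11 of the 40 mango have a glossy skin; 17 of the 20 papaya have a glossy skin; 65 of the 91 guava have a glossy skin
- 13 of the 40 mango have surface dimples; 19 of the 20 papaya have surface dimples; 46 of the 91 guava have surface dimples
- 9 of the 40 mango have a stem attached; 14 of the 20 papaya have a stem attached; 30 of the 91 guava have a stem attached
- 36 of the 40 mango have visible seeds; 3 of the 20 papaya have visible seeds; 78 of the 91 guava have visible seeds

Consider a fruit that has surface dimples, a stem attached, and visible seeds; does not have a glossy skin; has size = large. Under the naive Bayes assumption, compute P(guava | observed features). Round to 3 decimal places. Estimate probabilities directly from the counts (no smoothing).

0.649

mango: (40/151) × (2/40) × (29/40) × (13/40) × (9/40) × (36/40) ≈ 0.000631974
papaya: (20/151) × (1/20) × (3/20) × (19/20) × (14/20) × (3/20) ≈ 0.0000990894
guava: (91/151) × (5/91) × (26/91) × (46/91) × (30/91) × (78/91) ≈ 0.00135137
P(guava | x) = 0.00135137 / 0.0020824334 ≈ 0.649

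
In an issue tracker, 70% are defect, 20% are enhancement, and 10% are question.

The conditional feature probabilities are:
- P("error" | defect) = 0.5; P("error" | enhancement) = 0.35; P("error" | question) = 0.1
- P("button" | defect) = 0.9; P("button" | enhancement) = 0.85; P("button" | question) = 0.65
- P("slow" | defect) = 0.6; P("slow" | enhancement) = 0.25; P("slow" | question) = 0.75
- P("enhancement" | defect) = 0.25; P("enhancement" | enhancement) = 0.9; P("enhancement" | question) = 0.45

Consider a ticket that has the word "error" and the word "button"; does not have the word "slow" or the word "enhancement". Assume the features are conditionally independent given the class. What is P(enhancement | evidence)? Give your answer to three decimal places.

defect: 0.7 × 0.5 × 0.9 × (1−0.6) × (1−0.25) = 0.0945
enhancement: 0.2 × 0.35 × 0.85 × (1−0.25) × (1−0.9) = 0.0044625
question: 0.1 × 0.1 × 0.65 × (1−0.75) × (1−0.45) = 0.00089375
P(enhancement | x) = 0.0044625 / 0.09985625 ≈ 0.045

0.045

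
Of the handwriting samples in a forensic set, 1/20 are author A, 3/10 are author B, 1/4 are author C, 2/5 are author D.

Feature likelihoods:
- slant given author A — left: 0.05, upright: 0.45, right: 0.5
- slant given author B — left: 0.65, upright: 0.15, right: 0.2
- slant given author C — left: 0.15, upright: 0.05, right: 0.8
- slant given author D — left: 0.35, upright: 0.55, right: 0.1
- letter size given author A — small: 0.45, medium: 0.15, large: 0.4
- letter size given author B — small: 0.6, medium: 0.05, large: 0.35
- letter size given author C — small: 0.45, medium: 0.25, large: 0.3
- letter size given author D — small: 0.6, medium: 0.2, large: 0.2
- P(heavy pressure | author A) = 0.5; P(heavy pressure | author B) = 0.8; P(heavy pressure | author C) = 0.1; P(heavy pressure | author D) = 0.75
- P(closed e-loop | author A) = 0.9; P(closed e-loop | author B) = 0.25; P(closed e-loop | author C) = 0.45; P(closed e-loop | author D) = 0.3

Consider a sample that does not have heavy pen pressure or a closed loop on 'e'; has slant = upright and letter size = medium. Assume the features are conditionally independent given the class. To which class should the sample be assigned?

author D

author A: 0.05 × 0.45 × 0.15 × (1−0.5) × (1−0.9) = 0.00016875
author B: 0.3 × 0.15 × 0.05 × (1−0.8) × (1−0.25) = 0.0003375
author C: 0.25 × 0.05 × 0.25 × (1−0.1) × (1−0.45) = 0.001546875
author D: 0.4 × 0.55 × 0.2 × (1−0.75) × (1−0.3) = 0.0077
Highest score → author D.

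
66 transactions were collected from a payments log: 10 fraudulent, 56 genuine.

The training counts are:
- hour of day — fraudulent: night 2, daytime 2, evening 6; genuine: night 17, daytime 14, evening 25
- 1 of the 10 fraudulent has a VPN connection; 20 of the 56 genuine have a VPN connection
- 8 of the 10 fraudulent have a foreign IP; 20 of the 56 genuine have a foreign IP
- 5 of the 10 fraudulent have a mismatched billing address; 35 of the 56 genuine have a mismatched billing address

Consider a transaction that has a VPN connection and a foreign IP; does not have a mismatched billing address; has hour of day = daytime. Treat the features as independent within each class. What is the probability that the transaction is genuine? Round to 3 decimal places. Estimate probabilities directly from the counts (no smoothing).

0.893

fraudulent: (10/66) × (2/10) × (1/10) × (8/10) × (5/10) ≈ 0.00121212
genuine: (56/66) × (14/56) × (20/56) × (20/56) × (21/56) ≈ 0.0101461
P(genuine | x) = 0.0101461 / 0.01135822 ≈ 0.893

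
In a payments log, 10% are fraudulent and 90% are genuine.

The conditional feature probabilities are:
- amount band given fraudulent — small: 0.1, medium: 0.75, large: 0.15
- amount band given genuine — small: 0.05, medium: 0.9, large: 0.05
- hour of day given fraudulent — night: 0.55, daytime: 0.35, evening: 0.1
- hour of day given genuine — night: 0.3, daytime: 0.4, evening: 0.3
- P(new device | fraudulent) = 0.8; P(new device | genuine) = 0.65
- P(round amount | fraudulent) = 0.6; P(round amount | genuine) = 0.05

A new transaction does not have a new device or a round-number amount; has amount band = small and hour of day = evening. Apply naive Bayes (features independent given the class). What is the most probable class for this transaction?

genuine

fraudulent: 0.1 × 0.1 × 0.1 × (1−0.8) × (1−0.6) = 0.00008
genuine: 0.9 × 0.05 × 0.3 × (1−0.65) × (1−0.05) = 0.00448875
Highest score → genuine.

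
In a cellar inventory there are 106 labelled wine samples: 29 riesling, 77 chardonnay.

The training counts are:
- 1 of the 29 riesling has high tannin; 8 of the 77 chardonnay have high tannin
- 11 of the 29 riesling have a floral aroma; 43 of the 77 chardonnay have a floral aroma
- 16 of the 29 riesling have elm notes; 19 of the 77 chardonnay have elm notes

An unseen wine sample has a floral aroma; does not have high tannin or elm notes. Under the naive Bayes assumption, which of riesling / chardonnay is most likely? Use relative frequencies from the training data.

chardonnay

riesling: (29/106) × (28/29) × (11/29) × (13/29) ≈ 0.0449151
chardonnay: (77/106) × (69/77) × (43/77) × (58/77) ≈ 0.273816
Highest score → chardonnay.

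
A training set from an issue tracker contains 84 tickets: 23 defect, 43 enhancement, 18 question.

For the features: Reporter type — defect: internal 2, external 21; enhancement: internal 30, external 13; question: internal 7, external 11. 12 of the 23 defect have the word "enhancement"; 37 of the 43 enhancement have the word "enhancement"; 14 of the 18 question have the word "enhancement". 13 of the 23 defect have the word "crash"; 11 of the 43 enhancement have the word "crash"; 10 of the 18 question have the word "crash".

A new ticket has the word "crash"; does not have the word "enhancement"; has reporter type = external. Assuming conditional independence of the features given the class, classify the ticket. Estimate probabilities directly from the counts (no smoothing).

defect: (23/84) × (21/23) × (11/23) × (13/23) ≈ 0.0675803
enhancement: (43/84) × (13/43) × (6/43) × (11/43) ≈ 0.00552422
question: (18/84) × (11/18) × (4/18) × (10/18) ≈ 0.016167
Highest score → defect.

defect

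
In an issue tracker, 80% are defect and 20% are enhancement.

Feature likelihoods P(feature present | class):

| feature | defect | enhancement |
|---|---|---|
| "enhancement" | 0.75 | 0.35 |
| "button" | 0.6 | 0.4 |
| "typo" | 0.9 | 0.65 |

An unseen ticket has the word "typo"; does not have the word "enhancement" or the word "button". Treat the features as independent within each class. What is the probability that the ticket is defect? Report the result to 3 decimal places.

defect: 0.8 × (1−0.75) × (1−0.6) × 0.9 = 0.072
enhancement: 0.2 × (1−0.35) × (1−0.4) × 0.65 = 0.0507
P(defect | x) = 0.072 / 0.1227 ≈ 0.587

0.587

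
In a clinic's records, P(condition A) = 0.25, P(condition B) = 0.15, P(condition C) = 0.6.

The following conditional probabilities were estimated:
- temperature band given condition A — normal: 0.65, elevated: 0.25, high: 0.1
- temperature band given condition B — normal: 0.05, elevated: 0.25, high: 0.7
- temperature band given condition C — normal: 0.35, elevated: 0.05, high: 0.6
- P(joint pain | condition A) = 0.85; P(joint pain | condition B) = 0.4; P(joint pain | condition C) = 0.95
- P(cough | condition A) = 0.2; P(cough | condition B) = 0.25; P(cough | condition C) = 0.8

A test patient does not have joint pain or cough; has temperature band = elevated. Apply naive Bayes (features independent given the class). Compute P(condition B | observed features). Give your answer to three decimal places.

0.684

condition A: 0.25 × 0.25 × (1−0.85) × (1−0.2) = 0.0075
condition B: 0.15 × 0.25 × (1−0.4) × (1−0.25) = 0.016875
condition C: 0.6 × 0.05 × (1−0.95) × (1−0.8) = 0.0003
P(condition B | x) = 0.016875 / 0.024675 ≈ 0.684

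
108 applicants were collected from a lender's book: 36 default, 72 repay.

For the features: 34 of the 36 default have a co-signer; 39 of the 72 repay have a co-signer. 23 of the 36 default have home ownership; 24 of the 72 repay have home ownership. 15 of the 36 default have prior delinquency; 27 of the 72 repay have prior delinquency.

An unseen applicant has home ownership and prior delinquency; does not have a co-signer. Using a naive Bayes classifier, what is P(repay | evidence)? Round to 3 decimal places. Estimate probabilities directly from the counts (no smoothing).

default: (36/108) × (2/36) × (23/36) × (15/36) ≈ 0.0049297
repay: (72/108) × (33/72) × (24/72) × (27/72) ≈ 0.0381944
P(repay | x) = 0.0381944 / 0.0431241 ≈ 0.886

0.886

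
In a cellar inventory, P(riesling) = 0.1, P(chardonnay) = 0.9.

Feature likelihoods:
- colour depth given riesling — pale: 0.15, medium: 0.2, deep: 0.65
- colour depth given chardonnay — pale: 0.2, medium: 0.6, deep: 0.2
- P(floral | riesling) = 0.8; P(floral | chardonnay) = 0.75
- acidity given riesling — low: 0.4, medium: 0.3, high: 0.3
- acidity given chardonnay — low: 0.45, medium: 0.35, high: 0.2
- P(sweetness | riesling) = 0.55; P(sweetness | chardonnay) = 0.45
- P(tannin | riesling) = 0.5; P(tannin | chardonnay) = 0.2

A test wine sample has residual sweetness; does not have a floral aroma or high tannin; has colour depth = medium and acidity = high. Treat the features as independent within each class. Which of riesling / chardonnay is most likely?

riesling: 0.1 × 0.2 × (1−0.8) × 0.3 × 0.55 × (1−0.5) = 0.00033
chardonnay: 0.9 × 0.6 × (1−0.75) × 0.2 × 0.45 × (1−0.2) = 0.00972
Highest score → chardonnay.

chardonnay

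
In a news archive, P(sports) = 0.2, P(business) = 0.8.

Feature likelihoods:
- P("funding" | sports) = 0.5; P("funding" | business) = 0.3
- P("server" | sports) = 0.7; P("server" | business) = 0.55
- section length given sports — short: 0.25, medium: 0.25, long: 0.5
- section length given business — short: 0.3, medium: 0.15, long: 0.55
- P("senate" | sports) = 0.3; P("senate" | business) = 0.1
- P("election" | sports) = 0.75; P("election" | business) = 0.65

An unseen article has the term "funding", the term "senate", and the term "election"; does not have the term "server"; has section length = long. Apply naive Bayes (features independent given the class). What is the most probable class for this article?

sports: 0.2 × 0.5 × (1−0.7) × 0.5 × 0.3 × 0.75 = 0.003375
business: 0.8 × 0.3 × (1−0.55) × 0.55 × 0.1 × 0.65 = 0.003861
Highest score → business.

business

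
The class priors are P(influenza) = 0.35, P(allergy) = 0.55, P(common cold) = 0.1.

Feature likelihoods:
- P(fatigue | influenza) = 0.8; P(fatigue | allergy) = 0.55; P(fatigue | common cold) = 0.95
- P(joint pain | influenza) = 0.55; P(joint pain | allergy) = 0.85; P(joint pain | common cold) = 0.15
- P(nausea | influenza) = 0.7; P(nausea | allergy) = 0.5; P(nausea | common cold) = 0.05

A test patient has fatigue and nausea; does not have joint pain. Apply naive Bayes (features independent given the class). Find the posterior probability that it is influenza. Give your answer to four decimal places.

influenza: 0.35 × 0.8 × (1−0.55) × 0.7 = 0.0882
allergy: 0.55 × 0.55 × (1−0.85) × 0.5 = 0.0226875
common cold: 0.1 × 0.95 × (1−0.15) × 0.05 = 0.0040375
P(influenza | x) = 0.0882 / 0.114925 ≈ 0.7675

0.7675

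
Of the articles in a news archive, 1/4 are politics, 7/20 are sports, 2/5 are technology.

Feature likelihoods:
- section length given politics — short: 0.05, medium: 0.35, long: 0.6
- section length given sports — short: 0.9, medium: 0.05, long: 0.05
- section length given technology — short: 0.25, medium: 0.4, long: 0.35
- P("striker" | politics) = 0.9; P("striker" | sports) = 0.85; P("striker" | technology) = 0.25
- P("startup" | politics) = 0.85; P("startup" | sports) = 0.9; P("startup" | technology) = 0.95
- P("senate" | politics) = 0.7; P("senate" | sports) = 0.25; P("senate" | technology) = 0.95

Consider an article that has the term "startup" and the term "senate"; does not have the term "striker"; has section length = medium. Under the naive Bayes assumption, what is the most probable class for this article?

technology

politics: 0.25 × 0.35 × (1−0.9) × 0.85 × 0.7 = 0.00520625
sports: 0.35 × 0.05 × (1−0.85) × 0.9 × 0.25 = 0.000590625
technology: 0.4 × 0.4 × (1−0.25) × 0.95 × 0.95 = 0.1083
Highest score → technology.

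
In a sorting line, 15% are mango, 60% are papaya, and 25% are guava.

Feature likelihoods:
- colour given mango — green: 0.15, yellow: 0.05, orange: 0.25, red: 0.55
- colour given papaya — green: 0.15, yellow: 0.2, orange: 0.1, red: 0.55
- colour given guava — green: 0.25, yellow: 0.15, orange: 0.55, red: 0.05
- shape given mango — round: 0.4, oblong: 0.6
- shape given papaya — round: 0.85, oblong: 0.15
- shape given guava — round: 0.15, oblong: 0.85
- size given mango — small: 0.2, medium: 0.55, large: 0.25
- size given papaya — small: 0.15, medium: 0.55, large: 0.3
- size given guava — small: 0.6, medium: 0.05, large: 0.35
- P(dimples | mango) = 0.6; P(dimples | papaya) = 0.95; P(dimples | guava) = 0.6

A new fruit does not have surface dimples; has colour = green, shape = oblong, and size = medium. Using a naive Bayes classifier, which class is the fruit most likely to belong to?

mango: 0.15 × 0.15 × 0.6 × 0.55 × (1−0.6) = 0.00297
papaya: 0.6 × 0.15 × 0.15 × 0.55 × (1−0.95) = 0.00037125
guava: 0.25 × 0.25 × 0.85 × 0.05 × (1−0.6) = 0.0010625
Highest score → mango.

mango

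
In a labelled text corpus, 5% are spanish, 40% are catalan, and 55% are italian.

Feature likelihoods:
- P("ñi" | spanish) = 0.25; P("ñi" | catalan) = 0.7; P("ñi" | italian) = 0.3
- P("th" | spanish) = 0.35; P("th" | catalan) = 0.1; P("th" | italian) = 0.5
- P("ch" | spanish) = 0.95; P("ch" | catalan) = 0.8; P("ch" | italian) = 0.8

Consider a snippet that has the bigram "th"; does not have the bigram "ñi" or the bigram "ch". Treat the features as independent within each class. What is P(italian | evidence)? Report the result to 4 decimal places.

0.9265

spanish: 0.05 × (1−0.25) × 0.35 × (1−0.95) = 0.00065625
catalan: 0.4 × (1−0.7) × 0.1 × (1−0.8) = 0.0024
italian: 0.55 × (1−0.3) × 0.5 × (1−0.8) = 0.0385
P(italian | x) = 0.0385 / 0.04155625 ≈ 0.9265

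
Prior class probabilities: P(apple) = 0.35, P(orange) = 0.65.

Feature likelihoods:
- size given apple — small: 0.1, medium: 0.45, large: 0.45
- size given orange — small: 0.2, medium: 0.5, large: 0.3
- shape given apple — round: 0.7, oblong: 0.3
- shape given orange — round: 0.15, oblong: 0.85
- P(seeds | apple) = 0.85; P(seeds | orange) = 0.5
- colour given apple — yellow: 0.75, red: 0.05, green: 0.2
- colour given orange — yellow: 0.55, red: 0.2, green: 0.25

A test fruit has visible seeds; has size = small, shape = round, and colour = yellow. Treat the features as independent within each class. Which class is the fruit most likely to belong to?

apple: 0.35 × 0.1 × 0.7 × 0.85 × 0.75 = 0.01561875
orange: 0.65 × 0.2 × 0.15 × 0.5 × 0.55 = 0.0053625
Highest score → apple.

apple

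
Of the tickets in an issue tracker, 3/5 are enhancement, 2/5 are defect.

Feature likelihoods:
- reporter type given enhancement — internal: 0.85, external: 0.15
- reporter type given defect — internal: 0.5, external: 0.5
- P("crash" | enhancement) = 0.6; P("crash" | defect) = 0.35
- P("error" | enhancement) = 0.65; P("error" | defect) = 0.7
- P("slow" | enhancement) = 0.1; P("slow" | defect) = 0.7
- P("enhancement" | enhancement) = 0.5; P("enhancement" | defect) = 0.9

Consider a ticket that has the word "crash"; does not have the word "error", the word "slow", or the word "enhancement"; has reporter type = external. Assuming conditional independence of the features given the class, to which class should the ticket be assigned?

enhancement

enhancement: 0.6 × 0.15 × 0.6 × (1−0.65) × (1−0.1) × (1−0.5) = 0.008505
defect: 0.4 × 0.5 × 0.35 × (1−0.7) × (1−0.7) × (1−0.9) = 0.00063
Highest score → enhancement.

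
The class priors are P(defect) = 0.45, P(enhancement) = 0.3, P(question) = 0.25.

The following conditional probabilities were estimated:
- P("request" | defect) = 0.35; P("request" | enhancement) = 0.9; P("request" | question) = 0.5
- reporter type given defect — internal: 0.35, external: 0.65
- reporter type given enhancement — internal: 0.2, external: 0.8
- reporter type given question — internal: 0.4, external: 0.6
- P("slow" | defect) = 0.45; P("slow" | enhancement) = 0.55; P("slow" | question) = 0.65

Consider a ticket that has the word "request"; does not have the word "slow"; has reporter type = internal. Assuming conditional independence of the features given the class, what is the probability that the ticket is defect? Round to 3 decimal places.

defect: 0.45 × 0.35 × 0.35 × (1−0.45) = 0.03031875
enhancement: 0.3 × 0.9 × 0.2 × (1−0.55) = 0.0243
question: 0.25 × 0.5 × 0.4 × (1−0.65) = 0.0175
P(defect | x) = 0.03031875 / 0.07211875 ≈ 0.420

0.420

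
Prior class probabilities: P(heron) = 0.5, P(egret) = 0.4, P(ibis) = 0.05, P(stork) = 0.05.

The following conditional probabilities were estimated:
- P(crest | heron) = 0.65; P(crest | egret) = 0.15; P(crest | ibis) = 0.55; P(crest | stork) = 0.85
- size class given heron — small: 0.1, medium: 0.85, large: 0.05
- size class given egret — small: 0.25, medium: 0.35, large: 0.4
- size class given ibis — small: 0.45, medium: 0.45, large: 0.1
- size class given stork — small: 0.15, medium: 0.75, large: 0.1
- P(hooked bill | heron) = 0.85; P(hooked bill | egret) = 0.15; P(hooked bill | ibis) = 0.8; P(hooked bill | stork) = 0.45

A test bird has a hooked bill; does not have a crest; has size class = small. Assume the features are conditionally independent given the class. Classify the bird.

heron

heron: 0.5 × (1−0.65) × 0.1 × 0.85 = 0.014875
egret: 0.4 × (1−0.15) × 0.25 × 0.15 = 0.01275
ibis: 0.05 × (1−0.55) × 0.45 × 0.8 = 0.0081
stork: 0.05 × (1−0.85) × 0.15 × 0.45 = 0.00050625
Highest score → heron.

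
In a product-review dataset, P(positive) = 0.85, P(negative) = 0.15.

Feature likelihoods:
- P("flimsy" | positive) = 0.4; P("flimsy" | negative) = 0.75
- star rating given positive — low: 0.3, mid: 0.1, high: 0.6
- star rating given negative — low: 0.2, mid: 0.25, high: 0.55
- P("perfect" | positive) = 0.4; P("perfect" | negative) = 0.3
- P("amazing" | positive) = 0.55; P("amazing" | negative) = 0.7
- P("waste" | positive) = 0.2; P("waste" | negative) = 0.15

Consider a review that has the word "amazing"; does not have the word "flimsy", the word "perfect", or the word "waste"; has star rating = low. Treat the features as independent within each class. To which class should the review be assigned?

positive: 0.85 × (1−0.4) × 0.3 × (1−0.4) × 0.55 × (1−0.2) = 0.040392
negative: 0.15 × (1−0.75) × 0.2 × (1−0.3) × 0.7 × (1−0.15) = 0.00312375
Highest score → positive.

positive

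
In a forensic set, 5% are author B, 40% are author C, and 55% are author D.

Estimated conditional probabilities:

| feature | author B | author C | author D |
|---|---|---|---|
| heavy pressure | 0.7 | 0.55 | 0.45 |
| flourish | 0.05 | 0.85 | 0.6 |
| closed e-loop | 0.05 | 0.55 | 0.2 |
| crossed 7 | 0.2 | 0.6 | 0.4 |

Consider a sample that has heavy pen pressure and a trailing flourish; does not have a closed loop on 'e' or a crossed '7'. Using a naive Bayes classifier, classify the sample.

author B: 0.05 × 0.7 × 0.05 × (1−0.05) × (1−0.2) = 0.00133
author C: 0.4 × 0.55 × 0.85 × (1−0.55) × (1−0.6) = 0.03366
author D: 0.55 × 0.45 × 0.6 × (1−0.2) × (1−0.4) = 0.07128
Highest score → author D.

author D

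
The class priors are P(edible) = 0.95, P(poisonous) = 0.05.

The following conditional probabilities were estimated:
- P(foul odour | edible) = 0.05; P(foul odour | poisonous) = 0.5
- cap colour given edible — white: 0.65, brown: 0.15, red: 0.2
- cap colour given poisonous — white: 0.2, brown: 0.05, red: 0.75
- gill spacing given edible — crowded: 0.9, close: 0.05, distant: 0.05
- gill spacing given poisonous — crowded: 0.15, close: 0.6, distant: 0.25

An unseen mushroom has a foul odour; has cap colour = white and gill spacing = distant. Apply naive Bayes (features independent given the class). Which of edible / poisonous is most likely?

edible: 0.95 × 0.05 × 0.65 × 0.05 = 0.00154375
poisonous: 0.05 × 0.5 × 0.2 × 0.25 = 0.00125
Highest score → edible.

edible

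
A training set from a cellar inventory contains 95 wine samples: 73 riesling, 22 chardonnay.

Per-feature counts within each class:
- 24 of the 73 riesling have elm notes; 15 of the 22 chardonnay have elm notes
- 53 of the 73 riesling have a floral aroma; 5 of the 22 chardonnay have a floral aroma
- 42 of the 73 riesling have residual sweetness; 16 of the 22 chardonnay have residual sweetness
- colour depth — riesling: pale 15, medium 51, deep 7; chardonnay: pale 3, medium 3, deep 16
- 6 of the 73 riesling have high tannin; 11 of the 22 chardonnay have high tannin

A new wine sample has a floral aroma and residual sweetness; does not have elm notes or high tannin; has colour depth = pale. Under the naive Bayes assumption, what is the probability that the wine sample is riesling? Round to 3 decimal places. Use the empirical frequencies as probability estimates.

0.980

riesling: (73/95) × (49/73) × (53/73) × (42/73) × (15/73) × (67/73) ≈ 0.0406324
chardonnay: (22/95) × (7/22) × (5/22) × (16/22) × (3/22) × (11/22) ≈ 0.000830401
P(riesling | x) = 0.0406324 / 0.041462801 ≈ 0.980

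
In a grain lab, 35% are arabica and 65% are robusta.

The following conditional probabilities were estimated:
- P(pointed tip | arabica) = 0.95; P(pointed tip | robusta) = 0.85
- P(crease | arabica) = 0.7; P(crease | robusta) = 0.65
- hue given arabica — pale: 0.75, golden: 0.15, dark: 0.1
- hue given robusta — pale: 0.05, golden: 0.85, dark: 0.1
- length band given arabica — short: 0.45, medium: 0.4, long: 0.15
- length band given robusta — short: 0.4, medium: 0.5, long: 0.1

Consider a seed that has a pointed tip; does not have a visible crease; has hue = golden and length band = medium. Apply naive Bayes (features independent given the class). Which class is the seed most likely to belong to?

robusta

arabica: 0.35 × 0.95 × (1−0.7) × 0.15 × 0.4 = 0.005985
robusta: 0.65 × 0.85 × (1−0.65) × 0.85 × 0.5 = 0.082184375
Highest score → robusta.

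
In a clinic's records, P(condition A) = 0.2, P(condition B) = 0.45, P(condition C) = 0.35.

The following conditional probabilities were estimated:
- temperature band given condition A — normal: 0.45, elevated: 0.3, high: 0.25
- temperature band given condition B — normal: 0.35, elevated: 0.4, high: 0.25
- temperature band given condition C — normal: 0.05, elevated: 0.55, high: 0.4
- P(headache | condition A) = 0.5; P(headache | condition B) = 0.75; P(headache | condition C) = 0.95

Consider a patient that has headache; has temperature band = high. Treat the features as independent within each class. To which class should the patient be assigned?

condition A: 0.2 × 0.25 × 0.5 = 0.025
condition B: 0.45 × 0.25 × 0.75 = 0.084375
condition C: 0.35 × 0.4 × 0.95 = 0.133
Highest score → condition C.

condition C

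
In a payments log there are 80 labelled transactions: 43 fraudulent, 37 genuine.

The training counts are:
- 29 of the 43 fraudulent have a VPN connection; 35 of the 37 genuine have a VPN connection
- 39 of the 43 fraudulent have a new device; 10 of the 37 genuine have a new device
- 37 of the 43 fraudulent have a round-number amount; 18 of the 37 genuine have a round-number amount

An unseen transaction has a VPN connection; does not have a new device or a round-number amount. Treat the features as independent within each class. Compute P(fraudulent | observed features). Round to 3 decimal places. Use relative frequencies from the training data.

0.028

fraudulent: (43/80) × (29/43) × (4/43) × (6/43) ≈ 0.00470525
genuine: (37/80) × (35/37) × (27/37) × (19/37) ≈ 0.163943
P(fraudulent | x) = 0.00470525 / 0.16864825 ≈ 0.028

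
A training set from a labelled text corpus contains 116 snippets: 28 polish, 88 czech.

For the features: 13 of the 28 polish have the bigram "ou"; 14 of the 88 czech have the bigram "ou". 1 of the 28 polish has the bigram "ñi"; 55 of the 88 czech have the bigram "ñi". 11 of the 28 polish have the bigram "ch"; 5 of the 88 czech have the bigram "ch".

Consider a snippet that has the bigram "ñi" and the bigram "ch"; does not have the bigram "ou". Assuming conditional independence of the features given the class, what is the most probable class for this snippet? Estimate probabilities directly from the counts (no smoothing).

polish: (28/116) × (15/28) × (1/28) × (11/28) ≈ 0.0018143
czech: (88/116) × (74/88) × (55/88) × (5/88) ≈ 0.0226538
Highest score → czech.

czech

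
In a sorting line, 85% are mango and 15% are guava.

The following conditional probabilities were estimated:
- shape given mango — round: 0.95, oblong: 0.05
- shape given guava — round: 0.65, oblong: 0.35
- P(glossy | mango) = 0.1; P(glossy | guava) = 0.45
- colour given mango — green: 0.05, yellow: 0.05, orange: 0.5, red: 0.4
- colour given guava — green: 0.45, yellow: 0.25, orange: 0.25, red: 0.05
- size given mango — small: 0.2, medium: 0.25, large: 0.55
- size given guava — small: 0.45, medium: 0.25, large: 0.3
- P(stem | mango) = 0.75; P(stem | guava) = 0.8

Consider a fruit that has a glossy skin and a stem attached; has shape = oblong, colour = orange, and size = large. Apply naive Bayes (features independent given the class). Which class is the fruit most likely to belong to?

mango: 0.85 × 0.05 × 0.1 × 0.5 × 0.55 × 0.75 = 0.0008765625
guava: 0.15 × 0.35 × 0.45 × 0.25 × 0.3 × 0.8 = 0.0014175
Highest score → guava.

guava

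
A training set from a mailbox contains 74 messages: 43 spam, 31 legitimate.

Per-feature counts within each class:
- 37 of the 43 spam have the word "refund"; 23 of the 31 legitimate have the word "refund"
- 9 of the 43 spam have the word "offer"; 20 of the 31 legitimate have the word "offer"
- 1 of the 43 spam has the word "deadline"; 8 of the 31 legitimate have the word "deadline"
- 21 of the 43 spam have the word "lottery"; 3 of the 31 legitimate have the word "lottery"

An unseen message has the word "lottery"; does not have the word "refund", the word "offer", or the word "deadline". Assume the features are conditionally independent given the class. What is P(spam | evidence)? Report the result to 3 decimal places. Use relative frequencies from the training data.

0.917

spam: (43/74) × (6/43) × (34/43) × (42/43) × (21/43) ≈ 0.0305817
legitimate: (31/74) × (8/31) × (11/31) × (23/31) × (3/31) ≈ 0.00275432
P(spam | x) = 0.0305817 / 0.03333602 ≈ 0.917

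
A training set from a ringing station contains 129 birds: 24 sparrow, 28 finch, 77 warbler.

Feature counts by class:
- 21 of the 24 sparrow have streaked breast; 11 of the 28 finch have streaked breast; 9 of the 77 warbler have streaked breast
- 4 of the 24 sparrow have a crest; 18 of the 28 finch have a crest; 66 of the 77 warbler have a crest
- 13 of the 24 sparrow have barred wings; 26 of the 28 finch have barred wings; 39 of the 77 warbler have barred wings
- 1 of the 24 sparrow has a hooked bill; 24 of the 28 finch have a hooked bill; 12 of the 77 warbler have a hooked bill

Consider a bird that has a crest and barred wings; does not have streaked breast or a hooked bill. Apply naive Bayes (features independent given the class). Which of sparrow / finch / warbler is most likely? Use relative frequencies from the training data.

sparrow: (24/129) × (3/24) × (4/24) × (13/24) × (23/24) ≈ 0.002012
finch: (28/129) × (17/28) × (18/28) × (26/28) × (4/28) ≈ 0.0112381
warbler: (77/129) × (68/77) × (66/77) × (39/77) × (65/77) ≈ 0.193183
Highest score → warbler.

warbler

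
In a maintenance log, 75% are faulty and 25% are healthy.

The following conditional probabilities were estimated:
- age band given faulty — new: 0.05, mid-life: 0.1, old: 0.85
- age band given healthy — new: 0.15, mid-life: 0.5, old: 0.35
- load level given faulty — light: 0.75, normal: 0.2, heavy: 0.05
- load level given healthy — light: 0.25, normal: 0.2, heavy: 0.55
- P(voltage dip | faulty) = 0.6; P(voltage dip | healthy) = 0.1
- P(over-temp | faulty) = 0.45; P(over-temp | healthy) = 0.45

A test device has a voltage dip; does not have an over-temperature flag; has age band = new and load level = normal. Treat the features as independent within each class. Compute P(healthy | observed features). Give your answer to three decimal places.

faulty: 0.75 × 0.05 × 0.2 × 0.6 × (1−0.45) = 0.002475
healthy: 0.25 × 0.15 × 0.2 × 0.1 × (1−0.45) = 0.0004125
P(healthy | x) = 0.0004125 / 0.0028875 ≈ 0.143

0.143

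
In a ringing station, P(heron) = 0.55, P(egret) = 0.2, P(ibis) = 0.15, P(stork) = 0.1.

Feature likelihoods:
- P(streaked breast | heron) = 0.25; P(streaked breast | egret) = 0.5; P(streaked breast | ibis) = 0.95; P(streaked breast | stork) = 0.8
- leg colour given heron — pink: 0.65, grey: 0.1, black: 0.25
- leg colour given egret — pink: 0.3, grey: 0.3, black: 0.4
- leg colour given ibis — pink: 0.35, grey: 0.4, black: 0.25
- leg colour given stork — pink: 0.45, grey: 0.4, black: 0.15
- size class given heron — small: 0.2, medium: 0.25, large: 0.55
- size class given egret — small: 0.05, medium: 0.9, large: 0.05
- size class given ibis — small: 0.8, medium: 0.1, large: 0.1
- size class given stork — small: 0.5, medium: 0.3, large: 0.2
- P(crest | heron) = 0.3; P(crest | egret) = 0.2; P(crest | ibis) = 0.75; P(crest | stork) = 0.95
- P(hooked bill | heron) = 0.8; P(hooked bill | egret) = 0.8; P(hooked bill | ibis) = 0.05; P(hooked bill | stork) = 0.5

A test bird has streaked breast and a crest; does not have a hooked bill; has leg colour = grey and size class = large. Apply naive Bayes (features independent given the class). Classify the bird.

ibis

heron: 0.55 × 0.25 × 0.1 × 0.55 × 0.3 × (1−0.8) = 0.00045375
egret: 0.2 × 0.5 × 0.3 × 0.05 × 0.2 × (1−0.8) = 0.00006
ibis: 0.15 × 0.95 × 0.4 × 0.1 × 0.75 × (1−0.05) = 0.00406125
stork: 0.1 × 0.8 × 0.4 × 0.2 × 0.95 × (1−0.5) = 0.00304
Highest score → ibis.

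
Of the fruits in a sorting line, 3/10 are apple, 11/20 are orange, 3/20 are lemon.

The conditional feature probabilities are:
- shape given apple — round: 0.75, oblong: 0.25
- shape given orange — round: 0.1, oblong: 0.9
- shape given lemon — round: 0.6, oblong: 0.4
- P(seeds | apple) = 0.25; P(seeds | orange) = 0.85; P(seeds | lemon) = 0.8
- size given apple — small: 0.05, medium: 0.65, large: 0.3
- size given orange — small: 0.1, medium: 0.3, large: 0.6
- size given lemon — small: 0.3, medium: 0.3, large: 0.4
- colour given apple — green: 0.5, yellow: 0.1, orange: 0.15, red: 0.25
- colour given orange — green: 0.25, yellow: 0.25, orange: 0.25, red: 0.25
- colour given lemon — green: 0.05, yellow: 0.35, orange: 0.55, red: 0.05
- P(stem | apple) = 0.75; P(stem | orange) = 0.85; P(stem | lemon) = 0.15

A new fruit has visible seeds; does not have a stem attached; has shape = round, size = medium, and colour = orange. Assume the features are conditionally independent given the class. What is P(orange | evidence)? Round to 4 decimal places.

0.0438

apple: 0.3 × 0.75 × 0.25 × 0.65 × 0.15 × (1−0.75) = 0.00137109375
orange: 0.55 × 0.1 × 0.85 × 0.3 × 0.25 × (1−0.85) = 0.0005259375
lemon: 0.15 × 0.6 × 0.8 × 0.3 × 0.55 × (1−0.15) = 0.010098
P(orange | x) = 0.0005259375 / 0.01199503125 ≈ 0.0438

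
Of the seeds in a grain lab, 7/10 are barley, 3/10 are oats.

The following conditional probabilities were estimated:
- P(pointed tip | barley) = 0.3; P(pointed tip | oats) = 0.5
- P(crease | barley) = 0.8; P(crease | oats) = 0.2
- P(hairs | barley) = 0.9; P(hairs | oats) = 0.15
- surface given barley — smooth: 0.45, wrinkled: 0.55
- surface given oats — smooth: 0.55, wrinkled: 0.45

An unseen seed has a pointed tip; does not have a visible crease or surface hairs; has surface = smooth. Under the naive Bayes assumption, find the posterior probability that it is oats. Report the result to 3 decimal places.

0.967

barley: 0.7 × 0.3 × (1−0.8) × (1−0.9) × 0.45 = 0.00189
oats: 0.3 × 0.5 × (1−0.2) × (1−0.15) × 0.55 = 0.0561
P(oats | x) = 0.0561 / 0.05799 ≈ 0.967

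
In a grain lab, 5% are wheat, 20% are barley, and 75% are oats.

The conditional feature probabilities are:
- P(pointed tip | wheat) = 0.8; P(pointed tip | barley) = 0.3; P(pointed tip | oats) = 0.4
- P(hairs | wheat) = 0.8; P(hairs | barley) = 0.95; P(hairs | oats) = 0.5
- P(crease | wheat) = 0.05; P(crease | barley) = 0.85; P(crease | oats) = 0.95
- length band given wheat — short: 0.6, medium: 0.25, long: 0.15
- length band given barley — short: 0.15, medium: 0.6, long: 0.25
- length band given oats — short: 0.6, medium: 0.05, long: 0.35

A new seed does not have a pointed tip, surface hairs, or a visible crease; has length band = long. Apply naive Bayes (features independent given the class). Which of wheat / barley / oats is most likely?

wheat: 0.05 × (1−0.8) × (1−0.8) × (1−0.05) × 0.15 = 0.000285
barley: 0.2 × (1−0.3) × (1−0.95) × (1−0.85) × 0.25 = 0.0002625
oats: 0.75 × (1−0.4) × (1−0.5) × (1−0.95) × 0.35 = 0.0039375
Highest score → oats.

oats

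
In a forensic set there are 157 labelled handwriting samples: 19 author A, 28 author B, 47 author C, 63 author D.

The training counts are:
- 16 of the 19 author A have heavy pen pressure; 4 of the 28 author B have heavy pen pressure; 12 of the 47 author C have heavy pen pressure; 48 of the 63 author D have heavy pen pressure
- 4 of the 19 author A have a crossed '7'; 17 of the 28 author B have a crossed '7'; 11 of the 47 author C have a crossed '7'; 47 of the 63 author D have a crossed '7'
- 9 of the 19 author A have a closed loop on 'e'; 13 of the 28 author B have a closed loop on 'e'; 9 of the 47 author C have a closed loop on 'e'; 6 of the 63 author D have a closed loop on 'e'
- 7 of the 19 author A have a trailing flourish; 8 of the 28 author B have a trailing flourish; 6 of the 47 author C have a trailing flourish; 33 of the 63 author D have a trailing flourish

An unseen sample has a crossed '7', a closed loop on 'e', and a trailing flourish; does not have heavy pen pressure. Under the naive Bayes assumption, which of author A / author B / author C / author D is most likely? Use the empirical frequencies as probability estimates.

author A: (19/157) × (3/19) × (4/19) × (9/19) × (7/19) ≈ 0.000702039
author B: (28/157) × (24/28) × (17/28) × (13/28) × (8/28) ≈ 0.0123117
author C: (47/157) × (35/47) × (11/47) × (9/47) × (6/47) ≈ 0.00127544
author D: (63/157) × (15/63) × (47/63) × (6/63) × (33/63) ≈ 0.00355576
Highest score → author B.

author B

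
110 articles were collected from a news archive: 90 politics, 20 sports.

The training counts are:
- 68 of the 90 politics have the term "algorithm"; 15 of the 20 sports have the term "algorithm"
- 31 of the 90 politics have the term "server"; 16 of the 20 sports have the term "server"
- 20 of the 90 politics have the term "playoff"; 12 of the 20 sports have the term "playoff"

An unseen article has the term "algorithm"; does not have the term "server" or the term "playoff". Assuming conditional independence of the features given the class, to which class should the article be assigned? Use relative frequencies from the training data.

politics

politics: (90/110) × (68/90) × (59/90) × (70/90) ≈ 0.315196
sports: (20/110) × (15/20) × (4/20) × (8/20) ≈ 0.0109091
Highest score → politics.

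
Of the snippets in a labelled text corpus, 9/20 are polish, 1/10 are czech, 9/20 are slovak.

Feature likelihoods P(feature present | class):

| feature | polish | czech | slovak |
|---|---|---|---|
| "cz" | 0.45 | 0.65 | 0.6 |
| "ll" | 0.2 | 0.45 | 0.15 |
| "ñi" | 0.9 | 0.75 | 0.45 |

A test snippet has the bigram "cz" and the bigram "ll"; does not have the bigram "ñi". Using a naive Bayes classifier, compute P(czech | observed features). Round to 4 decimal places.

0.2174

polish: 0.45 × 0.45 × 0.2 × (1−0.9) = 0.00405
czech: 0.1 × 0.65 × 0.45 × (1−0.75) = 0.0073125
slovak: 0.45 × 0.6 × 0.15 × (1−0.45) = 0.022275
P(czech | x) = 0.0073125 / 0.0336375 ≈ 0.2174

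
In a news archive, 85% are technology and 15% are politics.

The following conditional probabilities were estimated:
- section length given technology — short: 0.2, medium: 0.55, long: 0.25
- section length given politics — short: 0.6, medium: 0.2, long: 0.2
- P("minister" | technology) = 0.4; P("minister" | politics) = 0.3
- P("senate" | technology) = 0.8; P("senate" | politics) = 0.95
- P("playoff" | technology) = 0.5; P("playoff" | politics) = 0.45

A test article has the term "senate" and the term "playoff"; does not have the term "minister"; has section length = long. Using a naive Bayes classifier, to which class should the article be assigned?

technology

technology: 0.85 × 0.25 × (1−0.4) × 0.8 × 0.5 = 0.051
politics: 0.15 × 0.2 × (1−0.3) × 0.95 × 0.45 = 0.0089775
Highest score → technology.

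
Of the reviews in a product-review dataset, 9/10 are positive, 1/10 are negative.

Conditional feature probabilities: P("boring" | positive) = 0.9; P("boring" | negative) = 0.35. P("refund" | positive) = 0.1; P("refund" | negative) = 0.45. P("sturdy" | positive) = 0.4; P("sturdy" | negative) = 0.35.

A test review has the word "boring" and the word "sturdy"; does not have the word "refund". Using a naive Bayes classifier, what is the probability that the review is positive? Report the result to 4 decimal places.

positive: 0.9 × 0.9 × (1−0.1) × 0.4 = 0.2916
negative: 0.1 × 0.35 × (1−0.45) × 0.35 = 0.0067375
P(positive | x) = 0.2916 / 0.2983375 ≈ 0.9774

0.9774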